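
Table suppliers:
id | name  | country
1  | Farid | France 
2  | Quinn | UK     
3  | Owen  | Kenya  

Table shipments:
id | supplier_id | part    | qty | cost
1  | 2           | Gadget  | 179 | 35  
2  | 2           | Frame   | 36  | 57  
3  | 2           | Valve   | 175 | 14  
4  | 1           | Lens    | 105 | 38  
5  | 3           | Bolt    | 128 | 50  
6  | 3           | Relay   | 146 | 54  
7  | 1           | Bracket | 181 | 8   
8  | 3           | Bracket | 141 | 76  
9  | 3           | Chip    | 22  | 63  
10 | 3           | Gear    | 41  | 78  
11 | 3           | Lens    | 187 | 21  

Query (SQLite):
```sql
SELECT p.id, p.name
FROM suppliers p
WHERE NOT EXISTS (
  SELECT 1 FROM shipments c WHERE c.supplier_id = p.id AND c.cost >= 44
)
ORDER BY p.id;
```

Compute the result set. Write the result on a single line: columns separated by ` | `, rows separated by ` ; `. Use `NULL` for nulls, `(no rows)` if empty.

For each suppliers row, check whether any shipments with matching supplier_id has cost >= 44.
Keep rows where that is false.

1 | Farid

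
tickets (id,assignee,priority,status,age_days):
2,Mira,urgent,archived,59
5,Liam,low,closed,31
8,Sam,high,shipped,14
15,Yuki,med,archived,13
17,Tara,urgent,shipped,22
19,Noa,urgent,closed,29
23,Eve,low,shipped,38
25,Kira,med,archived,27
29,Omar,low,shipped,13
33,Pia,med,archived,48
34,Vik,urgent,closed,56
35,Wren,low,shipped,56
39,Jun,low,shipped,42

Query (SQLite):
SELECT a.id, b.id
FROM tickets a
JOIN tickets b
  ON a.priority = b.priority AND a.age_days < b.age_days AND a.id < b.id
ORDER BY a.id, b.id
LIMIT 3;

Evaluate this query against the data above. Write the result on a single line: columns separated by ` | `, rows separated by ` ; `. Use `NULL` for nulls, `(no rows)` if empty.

5 | 23 ; 5 | 35 ; 5 | 39

Pairs (a,b) with same priority, a.age_days < b.age_days, a.id < b.id.
priority groups: high:{8} low:{5,23,29,35,39} med:{15,25,33} urgent:{2,17,19,34}
Ordered by (a.id, b.id); first 3.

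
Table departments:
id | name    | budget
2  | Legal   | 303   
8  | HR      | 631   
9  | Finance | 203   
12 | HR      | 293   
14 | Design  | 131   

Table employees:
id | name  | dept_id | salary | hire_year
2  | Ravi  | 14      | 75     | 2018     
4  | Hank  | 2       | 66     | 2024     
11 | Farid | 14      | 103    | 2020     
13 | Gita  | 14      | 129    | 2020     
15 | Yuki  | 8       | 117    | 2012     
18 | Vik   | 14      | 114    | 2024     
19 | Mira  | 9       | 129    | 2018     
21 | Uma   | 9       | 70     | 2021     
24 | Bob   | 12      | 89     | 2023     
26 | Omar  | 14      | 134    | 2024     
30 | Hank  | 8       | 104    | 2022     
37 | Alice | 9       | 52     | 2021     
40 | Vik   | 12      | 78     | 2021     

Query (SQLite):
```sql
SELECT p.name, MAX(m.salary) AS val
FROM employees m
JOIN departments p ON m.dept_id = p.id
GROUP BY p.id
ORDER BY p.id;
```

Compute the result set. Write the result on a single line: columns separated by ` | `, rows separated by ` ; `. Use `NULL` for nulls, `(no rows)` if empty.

Legal | 66 ; HR | 117 ; Finance | 129 ; HR | 89 ; Design | 134

Join each employees row to its departments via dept_id.
Group joined rows by departments.id; compute MAX(m.salary) per group.
  2: ids {4} → MAX(m.salary)=66
  8: ids {15, 30} → MAX(m.salary)=117
  9: ids {19, 21, 37} → MAX(m.salary)=129
  12: ids {24, 40} → MAX(m.salary)=89
  14: ids {2, 11, 13, 18, 26} → MAX(m.salary)=134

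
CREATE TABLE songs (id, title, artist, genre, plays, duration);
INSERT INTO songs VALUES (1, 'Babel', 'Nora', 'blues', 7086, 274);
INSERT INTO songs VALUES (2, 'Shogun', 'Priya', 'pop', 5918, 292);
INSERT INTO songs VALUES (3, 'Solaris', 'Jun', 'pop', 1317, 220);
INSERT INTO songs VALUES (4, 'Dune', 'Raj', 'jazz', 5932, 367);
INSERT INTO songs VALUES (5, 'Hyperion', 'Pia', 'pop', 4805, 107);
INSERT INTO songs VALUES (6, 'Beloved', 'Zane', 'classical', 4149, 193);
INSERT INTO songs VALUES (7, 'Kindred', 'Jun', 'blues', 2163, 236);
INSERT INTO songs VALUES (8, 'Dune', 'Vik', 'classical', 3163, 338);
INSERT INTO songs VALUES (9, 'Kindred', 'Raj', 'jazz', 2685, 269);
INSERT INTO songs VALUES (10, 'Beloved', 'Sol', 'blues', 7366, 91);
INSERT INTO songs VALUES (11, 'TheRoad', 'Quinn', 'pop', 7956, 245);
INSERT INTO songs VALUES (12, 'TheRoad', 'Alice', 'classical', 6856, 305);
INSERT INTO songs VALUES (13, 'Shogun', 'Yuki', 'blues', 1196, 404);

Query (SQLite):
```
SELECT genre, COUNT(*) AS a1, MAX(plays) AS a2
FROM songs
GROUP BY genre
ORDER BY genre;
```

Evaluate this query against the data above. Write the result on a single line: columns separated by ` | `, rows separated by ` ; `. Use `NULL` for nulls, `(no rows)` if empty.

blues | 4 | 7366 ; classical | 3 | 6856 ; jazz | 2 | 5932 ; pop | 4 | 7956

Group songs by genre.
Per group compute: COUNT(*), MAX(plays).
  blues: ids {1, 7, 10, 13} → COUNT(*)=4, MAX(plays)=7366
  classical: ids {6, 8, 12} → COUNT(*)=3, MAX(plays)=6856
  jazz: ids {4, 9} → COUNT(*)=2, MAX(plays)=5932
  pop: ids {2, 3, 5, 11} → COUNT(*)=4, MAX(plays)=7956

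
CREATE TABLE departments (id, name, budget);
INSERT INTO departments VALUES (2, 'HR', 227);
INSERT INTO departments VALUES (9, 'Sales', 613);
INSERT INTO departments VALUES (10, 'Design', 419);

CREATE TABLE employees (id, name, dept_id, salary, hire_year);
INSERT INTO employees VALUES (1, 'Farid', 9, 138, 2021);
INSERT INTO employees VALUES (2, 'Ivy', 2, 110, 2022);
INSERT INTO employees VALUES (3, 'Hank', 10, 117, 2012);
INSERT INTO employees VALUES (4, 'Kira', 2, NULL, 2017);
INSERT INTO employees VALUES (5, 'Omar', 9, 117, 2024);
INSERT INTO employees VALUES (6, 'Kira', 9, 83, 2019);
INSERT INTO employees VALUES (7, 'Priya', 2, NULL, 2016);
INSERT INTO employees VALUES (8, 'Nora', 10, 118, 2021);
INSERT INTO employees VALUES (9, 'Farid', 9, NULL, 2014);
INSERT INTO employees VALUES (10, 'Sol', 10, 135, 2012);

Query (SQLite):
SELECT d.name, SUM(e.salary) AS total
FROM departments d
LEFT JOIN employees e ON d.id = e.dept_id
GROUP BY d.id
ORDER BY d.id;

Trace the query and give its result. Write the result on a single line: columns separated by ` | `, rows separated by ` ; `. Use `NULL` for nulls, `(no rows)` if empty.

LEFT JOIN keeps every departments row; unmatched ones get NULL for employees columns.
Group by departments.id and compute SUM(e.salary). SUM over an all-NULL group is NULL.
  2: ids {2, 4, 7} → SUM(e.salary)=110
  9: ids {1, 5, 6, 9} → SUM(e.salary)=338
  10: ids {3, 8, 10} → SUM(e.salary)=370

HR | 110 ; Sales | 338 ; Design | 370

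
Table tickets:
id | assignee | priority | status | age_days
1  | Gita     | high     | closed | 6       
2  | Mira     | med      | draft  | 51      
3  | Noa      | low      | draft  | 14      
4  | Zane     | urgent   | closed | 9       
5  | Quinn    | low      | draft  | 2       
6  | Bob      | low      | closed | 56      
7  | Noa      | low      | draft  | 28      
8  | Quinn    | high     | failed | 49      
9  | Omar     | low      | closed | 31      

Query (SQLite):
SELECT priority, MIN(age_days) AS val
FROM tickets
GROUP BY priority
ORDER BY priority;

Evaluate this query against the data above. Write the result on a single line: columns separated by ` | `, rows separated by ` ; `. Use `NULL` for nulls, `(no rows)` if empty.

Partition tickets by priority; compute MIN(age_days) within each group.
  high: ids {1, 8} → MIN(age_days)=6
  low: ids {3, 5, 6, 7, 9} → MIN(age_days)=2
  med: ids {2} → MIN(age_days)=51
  urgent: ids {4} → MIN(age_days)=9

high | 6 ; low | 2 ; med | 51 ; urgent | 9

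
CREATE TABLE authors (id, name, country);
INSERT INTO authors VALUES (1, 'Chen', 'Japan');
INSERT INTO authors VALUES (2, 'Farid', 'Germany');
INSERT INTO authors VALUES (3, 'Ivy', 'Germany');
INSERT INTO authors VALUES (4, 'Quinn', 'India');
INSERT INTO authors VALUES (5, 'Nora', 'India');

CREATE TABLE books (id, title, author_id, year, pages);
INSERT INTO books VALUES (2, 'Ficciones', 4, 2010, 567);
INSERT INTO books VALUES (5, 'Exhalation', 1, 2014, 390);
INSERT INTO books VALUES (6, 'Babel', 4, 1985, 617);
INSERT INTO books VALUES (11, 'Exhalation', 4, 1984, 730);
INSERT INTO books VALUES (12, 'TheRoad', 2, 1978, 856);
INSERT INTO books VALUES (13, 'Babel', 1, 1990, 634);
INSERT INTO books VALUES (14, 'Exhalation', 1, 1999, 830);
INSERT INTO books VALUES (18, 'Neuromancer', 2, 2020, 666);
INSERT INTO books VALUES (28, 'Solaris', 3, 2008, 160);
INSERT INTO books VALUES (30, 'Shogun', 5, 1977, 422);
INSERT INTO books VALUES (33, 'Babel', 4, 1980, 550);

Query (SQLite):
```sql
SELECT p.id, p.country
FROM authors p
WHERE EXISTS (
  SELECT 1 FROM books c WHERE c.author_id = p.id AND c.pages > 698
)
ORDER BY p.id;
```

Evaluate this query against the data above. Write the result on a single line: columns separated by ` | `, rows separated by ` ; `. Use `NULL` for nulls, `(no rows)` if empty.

1 | Japan ; 2 | Germany ; 4 | India

For each authors row, check whether any books with matching author_id has pages > 698.
Keep rows where that is true.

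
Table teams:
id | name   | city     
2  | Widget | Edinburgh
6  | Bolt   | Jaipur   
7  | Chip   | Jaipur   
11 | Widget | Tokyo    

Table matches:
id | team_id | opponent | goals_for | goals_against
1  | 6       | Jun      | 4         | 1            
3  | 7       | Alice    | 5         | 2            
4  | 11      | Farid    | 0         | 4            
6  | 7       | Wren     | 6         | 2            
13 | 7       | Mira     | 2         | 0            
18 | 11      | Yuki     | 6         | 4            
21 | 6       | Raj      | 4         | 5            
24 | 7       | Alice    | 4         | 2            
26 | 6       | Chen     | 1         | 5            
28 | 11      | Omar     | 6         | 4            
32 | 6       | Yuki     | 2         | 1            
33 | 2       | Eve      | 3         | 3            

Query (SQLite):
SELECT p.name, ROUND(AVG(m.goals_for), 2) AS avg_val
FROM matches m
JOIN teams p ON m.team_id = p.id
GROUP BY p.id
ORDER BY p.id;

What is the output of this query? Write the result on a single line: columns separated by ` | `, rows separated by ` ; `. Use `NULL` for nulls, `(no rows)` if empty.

Widget | 3 ; Bolt | 2.75 ; Chip | 4.25 ; Widget | 4

Join each matches row to its teams via team_id.
Group joined rows by teams.id; compute ROUND(AVG(m.goals_for), 2) per group.
  2: ids {33} → ROUND(AVG(m.goals_for), 2)=3
  6: ids {1, 21, 26, 32} → ROUND(AVG(m.goals_for), 2)=2.75
  7: ids {3, 6, 13, 24} → ROUND(AVG(m.goals_for), 2)=4.25
  11: ids {4, 18, 28} → ROUND(AVG(m.goals_for), 2)=4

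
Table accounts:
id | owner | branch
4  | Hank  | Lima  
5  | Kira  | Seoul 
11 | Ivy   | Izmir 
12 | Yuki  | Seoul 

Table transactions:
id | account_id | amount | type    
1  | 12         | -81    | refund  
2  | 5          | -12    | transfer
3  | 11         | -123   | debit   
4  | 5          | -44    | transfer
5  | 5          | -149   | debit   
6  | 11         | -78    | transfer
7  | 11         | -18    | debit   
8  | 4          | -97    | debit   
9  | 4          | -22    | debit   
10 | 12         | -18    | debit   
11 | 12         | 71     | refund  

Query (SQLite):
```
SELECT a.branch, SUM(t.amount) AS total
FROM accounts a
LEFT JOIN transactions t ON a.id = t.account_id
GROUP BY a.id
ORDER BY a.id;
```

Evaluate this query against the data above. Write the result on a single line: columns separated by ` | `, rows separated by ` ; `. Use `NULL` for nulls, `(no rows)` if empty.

LEFT JOIN keeps every accounts row; unmatched ones get NULL for transactions columns.
Group by accounts.id and compute SUM(t.amount). SUM over an all-NULL group is NULL.
  4: ids {8, 9} → SUM(t.amount)=-119
  5: ids {2, 4, 5} → SUM(t.amount)=-205
  11: ids {3, 6, 7} → SUM(t.amount)=-219
  12: ids {1, 10, 11} → SUM(t.amount)=-28

Lima | -119 ; Seoul | -205 ; Izmir | -219 ; Seoul | -28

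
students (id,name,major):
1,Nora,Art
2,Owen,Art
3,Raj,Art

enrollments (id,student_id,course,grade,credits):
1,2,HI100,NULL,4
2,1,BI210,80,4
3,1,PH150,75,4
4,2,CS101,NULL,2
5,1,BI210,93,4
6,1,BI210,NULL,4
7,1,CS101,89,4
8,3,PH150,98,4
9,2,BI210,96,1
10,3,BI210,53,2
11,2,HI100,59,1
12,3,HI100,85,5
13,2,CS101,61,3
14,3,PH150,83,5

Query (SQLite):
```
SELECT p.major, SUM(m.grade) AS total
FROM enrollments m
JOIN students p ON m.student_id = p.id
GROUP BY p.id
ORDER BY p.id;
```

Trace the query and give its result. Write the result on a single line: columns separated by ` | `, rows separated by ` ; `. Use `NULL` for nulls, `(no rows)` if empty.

Join each enrollments row to its students via student_id.
Group joined rows by students.id; compute SUM(m.grade) per group.
  1: ids {2, 3, 5, 6, 7} → SUM(m.grade)=337
  2: ids {1, 4, 9, 11, 13} → SUM(m.grade)=216
  3: ids {8, 10, 12, 14} → SUM(m.grade)=319

Art | 337 ; Art | 216 ; Art | 319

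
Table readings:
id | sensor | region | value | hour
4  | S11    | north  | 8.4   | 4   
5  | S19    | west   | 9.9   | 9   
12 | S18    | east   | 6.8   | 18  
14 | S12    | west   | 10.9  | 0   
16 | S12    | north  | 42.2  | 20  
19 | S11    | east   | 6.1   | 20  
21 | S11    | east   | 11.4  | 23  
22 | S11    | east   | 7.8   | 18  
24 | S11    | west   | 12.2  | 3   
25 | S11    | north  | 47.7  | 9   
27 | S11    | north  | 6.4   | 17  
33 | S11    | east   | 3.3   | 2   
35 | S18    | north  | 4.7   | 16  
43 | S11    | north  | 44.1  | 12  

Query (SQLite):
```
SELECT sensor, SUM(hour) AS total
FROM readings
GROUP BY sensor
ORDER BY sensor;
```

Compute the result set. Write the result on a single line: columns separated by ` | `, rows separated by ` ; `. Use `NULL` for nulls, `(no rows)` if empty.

S11 | 108 ; S12 | 20 ; S18 | 34 ; S19 | 9

Partition readings by sensor; compute SUM(hour) within each group.
  S11: ids {4, 19, 21, 22, 24, 25, 27, 33, 43} → SUM(hour)=108
  S12: ids {14, 16} → SUM(hour)=20
  S18: ids {12, 35} → SUM(hour)=34
  S19: ids {5} → SUM(hour)=9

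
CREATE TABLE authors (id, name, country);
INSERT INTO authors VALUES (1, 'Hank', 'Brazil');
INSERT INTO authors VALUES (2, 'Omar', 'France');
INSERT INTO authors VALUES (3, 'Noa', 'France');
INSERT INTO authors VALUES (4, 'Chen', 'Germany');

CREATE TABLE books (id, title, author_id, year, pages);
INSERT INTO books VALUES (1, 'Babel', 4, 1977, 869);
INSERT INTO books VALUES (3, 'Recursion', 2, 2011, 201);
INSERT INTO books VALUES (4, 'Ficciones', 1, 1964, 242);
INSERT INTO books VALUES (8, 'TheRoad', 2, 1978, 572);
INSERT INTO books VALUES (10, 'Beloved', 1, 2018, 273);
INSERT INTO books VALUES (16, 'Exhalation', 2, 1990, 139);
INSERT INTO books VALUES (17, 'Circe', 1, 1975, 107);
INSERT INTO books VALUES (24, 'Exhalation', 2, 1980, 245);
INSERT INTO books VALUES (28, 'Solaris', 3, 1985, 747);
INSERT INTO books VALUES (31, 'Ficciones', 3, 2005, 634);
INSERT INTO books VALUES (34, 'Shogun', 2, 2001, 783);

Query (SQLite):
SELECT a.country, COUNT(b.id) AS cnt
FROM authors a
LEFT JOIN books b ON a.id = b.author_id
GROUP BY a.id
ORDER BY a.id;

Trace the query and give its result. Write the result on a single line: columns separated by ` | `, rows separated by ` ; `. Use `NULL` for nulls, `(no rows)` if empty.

LEFT JOIN keeps every authors row; unmatched ones get NULL for books columns.
Group by authors.id and compute COUNT(b.id). COUNT(col) of an all-NULL group is 0.
  1: ids {4, 10, 17} → COUNT(b.id)=3
  2: ids {3, 8, 16, 24, 34} → COUNT(b.id)=5
  3: ids {28, 31} → COUNT(b.id)=2
  4: ids {1} → COUNT(b.id)=1

Brazil | 3 ; France | 5 ; France | 2 ; Germany | 1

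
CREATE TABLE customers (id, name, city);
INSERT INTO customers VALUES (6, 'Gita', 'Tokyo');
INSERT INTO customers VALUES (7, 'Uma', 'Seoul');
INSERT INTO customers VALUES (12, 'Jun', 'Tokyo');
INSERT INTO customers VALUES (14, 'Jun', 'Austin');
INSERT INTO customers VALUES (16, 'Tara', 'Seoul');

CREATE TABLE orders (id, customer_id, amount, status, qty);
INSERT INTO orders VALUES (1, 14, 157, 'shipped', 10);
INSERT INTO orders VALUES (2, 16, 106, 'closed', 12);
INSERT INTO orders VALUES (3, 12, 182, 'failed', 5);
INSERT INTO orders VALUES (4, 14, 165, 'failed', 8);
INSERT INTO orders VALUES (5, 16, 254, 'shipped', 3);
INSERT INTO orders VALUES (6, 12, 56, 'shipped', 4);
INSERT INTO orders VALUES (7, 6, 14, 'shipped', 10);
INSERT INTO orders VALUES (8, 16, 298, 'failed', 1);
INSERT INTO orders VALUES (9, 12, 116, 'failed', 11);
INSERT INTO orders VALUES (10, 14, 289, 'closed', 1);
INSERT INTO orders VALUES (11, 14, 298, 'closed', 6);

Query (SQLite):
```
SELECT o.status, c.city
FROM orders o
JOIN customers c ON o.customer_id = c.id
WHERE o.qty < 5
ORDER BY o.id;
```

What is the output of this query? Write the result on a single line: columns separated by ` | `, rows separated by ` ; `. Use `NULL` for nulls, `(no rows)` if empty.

Each orders row matches the customers row where customer_id = customers.id.
Then keep rows with o.qty < 5.

shipped | Seoul ; shipped | Tokyo ; failed | Seoul ; closed | Austin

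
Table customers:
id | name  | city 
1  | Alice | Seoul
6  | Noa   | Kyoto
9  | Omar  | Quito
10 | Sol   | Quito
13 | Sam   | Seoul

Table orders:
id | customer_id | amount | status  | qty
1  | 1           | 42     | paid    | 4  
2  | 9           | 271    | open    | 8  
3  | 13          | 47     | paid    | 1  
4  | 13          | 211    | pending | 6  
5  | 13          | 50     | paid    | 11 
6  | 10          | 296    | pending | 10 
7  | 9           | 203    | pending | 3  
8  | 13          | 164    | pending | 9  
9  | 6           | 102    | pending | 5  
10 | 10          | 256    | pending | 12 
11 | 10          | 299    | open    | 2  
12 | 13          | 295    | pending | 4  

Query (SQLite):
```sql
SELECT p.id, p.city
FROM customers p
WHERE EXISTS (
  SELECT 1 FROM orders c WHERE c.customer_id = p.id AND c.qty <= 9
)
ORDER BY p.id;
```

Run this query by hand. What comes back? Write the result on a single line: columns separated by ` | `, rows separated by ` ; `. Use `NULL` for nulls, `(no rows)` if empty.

1 | Seoul ; 6 | Kyoto ; 9 | Quito ; 10 | Quito ; 13 | Seoul

For each customers row, check whether any orders with matching customer_id has qty <= 9.
Keep rows where that is true.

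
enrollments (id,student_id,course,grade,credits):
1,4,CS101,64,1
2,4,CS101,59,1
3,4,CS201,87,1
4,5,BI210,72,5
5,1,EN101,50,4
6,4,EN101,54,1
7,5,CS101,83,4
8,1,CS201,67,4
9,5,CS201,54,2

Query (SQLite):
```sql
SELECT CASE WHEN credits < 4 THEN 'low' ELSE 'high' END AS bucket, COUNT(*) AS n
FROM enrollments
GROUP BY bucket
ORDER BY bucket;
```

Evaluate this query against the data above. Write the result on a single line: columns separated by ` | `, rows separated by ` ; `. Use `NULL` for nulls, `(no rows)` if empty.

high | 4 ; low | 5

Bucket rows by credits < 4 → 'low' else 'high'; count each bucket.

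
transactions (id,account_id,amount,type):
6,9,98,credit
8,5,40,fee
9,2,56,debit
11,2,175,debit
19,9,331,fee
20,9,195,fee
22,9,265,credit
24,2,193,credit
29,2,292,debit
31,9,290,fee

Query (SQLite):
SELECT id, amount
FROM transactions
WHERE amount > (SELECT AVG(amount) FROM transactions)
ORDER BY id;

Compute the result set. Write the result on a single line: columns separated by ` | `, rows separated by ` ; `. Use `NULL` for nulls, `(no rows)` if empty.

19 | 331 ; 20 | 195 ; 22 | 265 ; 29 | 292 ; 31 | 290

Scalar subquery: AVG(amount) over all transactions rows = 193.5.
Keep rows where amount > that value.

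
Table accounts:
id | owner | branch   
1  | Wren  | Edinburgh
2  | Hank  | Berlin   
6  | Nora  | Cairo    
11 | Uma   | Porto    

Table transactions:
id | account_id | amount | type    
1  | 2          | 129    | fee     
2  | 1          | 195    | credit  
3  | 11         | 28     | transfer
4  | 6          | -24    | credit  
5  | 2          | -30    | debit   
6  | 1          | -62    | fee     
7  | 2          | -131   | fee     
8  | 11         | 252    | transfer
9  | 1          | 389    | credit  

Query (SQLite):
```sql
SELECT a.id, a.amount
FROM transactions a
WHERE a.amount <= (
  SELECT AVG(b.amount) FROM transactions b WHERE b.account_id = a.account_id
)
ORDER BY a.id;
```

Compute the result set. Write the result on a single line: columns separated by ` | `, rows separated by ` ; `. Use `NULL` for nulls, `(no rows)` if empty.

3 | 28 ; 4 | -24 ; 5 | -30 ; 6 | -62 ; 7 | -131

For each transactions row a, compute AVG(amount) over rows sharing a.account_id.
Keep row a if a.amount <= that per-group AVG.
  account_id=1: AVG(amount) = 174.0
  account_id=2: AVG(amount) = -10.666667
  account_id=6: AVG(amount) = -24.0
  account_id=11: AVG(amount) = 140.0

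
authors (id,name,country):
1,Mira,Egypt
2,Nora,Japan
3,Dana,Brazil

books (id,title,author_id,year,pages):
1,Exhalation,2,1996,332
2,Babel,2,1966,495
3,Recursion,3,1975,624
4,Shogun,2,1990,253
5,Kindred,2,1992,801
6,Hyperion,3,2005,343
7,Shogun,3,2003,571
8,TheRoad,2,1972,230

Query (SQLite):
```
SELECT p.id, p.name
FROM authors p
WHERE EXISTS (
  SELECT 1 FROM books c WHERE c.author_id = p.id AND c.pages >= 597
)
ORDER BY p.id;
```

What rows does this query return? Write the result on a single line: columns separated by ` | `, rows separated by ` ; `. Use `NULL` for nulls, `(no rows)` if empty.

2 | Nora ; 3 | Dana

For each authors row, check whether any books with matching author_id has pages >= 597.
Keep rows where that is true.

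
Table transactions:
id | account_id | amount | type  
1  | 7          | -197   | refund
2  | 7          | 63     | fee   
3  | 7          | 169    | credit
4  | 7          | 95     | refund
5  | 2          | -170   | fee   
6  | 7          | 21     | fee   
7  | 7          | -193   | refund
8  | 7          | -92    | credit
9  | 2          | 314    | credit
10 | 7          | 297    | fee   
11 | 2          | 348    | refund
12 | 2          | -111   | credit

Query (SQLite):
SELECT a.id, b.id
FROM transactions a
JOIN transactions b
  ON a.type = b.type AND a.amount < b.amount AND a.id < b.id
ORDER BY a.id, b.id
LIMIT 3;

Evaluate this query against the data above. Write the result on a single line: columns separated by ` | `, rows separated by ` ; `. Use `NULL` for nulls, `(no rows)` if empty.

1 | 4 ; 1 | 7 ; 1 | 11

Pairs (a,b) with same type, a.amount < b.amount, a.id < b.id.
type groups: credit:{3,8,9,12} fee:{2,5,6,10} refund:{1,4,7,11}
Ordered by (a.id, b.id); first 3.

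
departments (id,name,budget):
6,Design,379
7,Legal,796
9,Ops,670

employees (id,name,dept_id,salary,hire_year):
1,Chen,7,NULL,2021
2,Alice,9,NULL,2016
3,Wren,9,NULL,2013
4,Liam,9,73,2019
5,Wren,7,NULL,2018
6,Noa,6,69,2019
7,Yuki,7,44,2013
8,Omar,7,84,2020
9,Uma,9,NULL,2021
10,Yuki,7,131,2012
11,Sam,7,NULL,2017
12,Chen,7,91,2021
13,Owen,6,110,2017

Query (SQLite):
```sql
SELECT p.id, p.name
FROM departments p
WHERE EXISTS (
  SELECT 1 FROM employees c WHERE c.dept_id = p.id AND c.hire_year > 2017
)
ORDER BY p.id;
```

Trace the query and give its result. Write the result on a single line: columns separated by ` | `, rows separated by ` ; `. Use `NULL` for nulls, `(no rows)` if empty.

For each departments row, check whether any employees with matching dept_id has hire_year > 2017.
Keep rows where that is true.

6 | Design ; 7 | Legal ; 9 | Ops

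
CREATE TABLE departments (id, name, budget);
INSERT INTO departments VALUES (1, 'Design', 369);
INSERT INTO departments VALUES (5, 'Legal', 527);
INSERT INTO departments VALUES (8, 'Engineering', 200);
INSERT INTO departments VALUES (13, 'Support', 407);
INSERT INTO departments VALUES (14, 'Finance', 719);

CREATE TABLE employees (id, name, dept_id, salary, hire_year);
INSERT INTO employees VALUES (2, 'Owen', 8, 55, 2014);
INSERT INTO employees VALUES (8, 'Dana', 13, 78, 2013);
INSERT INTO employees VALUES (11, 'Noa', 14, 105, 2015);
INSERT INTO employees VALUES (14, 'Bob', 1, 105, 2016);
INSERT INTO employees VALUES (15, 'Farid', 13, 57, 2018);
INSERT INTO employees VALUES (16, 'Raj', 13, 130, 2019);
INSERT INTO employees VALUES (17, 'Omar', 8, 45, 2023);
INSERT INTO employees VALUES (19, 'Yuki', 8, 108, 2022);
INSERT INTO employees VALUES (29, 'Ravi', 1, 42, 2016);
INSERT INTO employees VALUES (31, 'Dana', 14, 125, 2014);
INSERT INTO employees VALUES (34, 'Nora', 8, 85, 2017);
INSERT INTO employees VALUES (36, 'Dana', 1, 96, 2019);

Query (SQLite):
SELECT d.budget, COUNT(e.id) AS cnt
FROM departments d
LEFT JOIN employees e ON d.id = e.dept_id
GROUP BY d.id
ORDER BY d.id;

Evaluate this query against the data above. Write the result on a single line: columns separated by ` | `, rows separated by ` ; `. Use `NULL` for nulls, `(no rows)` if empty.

LEFT JOIN keeps every departments row; unmatched ones get NULL for employees columns.
Group by departments.id and compute COUNT(e.id). COUNT(col) of an all-NULL group is 0.
  1: ids {14, 29, 36} → COUNT(e.id)=3
  5: ids {—} → COUNT(e.id)=0
  8: ids {2, 17, 19, 34} → COUNT(e.id)=4
  13: ids {8, 15, 16} → COUNT(e.id)=3
  14: ids {11, 31} → COUNT(e.id)=2

369 | 3 ; 527 | 0 ; 200 | 4 ; 407 | 3 ; 719 | 2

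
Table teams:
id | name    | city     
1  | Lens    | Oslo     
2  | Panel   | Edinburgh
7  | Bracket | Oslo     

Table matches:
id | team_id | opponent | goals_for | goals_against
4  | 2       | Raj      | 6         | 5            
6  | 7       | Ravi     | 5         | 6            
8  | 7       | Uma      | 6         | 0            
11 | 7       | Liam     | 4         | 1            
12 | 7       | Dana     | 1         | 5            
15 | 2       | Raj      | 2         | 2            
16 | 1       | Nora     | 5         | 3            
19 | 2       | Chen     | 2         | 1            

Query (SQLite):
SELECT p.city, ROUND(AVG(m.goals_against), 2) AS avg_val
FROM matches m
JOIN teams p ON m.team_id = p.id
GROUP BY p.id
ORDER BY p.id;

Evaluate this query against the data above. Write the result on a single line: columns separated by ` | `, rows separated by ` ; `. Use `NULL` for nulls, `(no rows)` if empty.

Join each matches row to its teams via team_id.
Group joined rows by teams.id; compute ROUND(AVG(m.goals_against), 2) per group.
  1: ids {16} → ROUND(AVG(m.goals_against), 2)=3
  2: ids {4, 15, 19} → ROUND(AVG(m.goals_against), 2)=2.67
  7: ids {6, 8, 11, 12} → ROUND(AVG(m.goals_against), 2)=3

Oslo | 3 ; Edinburgh | 2.67 ; Oslo | 3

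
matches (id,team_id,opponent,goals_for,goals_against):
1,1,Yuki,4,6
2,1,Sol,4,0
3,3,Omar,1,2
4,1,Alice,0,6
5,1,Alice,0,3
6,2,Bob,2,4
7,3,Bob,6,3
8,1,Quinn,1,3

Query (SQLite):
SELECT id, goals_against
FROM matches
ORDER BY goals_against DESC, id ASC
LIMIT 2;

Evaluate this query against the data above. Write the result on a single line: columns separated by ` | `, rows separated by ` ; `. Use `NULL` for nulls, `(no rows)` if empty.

Sort by goals_against desc, tiebreak id asc: (6, id=1), (6, id=4), (4, id=6), (3, id=5), (3, id=7) …. Take first 2.

1 | 6 ; 4 | 6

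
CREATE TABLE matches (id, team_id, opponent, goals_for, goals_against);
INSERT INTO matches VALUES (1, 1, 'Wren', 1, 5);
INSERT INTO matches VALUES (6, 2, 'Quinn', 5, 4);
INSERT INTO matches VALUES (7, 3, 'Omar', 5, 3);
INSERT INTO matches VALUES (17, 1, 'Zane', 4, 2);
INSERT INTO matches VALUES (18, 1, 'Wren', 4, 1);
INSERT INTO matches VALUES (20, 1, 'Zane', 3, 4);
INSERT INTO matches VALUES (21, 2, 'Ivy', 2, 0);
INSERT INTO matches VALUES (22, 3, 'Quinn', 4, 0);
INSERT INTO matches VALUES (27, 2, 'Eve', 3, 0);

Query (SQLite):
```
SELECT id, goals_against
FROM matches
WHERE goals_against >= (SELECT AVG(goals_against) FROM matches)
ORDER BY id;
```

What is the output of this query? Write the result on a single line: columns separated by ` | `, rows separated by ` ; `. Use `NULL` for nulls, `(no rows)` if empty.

Scalar subquery: AVG(goals_against) over all matches rows = 2.111111 (≈; comparison uses full precision).
Keep rows where goals_against >= that value.

1 | 5 ; 6 | 4 ; 7 | 3 ; 20 | 4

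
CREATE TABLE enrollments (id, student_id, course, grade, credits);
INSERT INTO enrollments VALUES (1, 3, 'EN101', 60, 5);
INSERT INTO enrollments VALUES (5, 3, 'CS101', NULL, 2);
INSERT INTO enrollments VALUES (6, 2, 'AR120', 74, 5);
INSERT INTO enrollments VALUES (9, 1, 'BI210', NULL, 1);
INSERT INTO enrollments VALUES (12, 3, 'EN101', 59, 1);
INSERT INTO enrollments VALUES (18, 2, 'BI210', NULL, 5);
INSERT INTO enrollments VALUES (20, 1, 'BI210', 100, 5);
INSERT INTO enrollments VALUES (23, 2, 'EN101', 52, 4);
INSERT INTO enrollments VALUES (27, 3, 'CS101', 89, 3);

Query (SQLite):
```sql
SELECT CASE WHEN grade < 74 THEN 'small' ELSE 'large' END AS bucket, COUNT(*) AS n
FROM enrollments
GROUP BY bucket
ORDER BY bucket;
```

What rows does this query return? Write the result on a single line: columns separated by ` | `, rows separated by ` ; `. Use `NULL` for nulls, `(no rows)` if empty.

large | 6 ; small | 3

Bucket rows by grade < 74 → 'small' else 'large'; count each bucket.
NULL < 74 is unknown, so NULL grade falls into ELSE → 'large'.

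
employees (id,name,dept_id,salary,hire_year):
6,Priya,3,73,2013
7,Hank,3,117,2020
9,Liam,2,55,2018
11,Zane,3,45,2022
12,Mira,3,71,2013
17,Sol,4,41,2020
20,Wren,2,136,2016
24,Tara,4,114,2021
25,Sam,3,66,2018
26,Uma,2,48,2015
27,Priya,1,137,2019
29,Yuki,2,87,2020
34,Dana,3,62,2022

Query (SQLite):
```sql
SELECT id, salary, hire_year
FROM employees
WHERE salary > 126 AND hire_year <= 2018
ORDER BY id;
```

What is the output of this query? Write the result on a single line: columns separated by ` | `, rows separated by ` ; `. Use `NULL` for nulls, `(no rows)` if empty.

salary > 126: ids {20, 27}
hire_year <= 2018: ids {6, 9, 12, 20, 25, 26}
Combine with AND.

20 | 136 | 2016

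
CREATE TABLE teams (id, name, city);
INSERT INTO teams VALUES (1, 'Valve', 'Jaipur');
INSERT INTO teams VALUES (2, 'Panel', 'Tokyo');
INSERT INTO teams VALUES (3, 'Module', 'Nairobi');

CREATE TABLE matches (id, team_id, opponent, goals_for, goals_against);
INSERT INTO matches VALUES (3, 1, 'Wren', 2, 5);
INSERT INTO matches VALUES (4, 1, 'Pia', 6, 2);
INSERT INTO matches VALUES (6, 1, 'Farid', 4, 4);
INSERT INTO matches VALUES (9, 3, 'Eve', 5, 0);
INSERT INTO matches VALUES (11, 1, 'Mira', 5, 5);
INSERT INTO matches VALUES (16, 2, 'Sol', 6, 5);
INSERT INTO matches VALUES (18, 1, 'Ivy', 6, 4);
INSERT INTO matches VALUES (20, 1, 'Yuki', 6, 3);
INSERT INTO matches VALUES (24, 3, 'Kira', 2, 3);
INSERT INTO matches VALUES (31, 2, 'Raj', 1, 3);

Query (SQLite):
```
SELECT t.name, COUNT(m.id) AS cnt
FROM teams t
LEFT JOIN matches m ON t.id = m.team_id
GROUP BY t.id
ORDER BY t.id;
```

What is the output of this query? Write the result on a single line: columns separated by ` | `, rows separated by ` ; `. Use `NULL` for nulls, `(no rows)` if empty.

LEFT JOIN keeps every teams row; unmatched ones get NULL for matches columns.
Group by teams.id and compute COUNT(m.id). COUNT(col) of an all-NULL group is 0.
  1: ids {3, 4, 6, 11, 18, 20} → COUNT(m.id)=6
  2: ids {16, 31} → COUNT(m.id)=2
  3: ids {9, 24} → COUNT(m.id)=2

Valve | 6 ; Panel | 2 ; Module | 2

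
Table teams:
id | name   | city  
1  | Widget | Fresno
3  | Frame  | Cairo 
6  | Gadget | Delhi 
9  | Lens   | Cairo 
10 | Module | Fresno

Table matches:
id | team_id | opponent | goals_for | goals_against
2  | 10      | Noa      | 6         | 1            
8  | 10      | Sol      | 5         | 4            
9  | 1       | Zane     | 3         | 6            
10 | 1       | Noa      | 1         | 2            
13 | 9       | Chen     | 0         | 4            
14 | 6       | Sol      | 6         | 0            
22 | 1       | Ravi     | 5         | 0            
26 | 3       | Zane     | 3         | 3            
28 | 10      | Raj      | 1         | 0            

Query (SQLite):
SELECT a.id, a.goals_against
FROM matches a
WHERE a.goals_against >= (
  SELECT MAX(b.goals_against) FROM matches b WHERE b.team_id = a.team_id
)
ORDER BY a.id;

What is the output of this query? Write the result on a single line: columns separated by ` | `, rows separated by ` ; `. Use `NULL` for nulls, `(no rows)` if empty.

For each matches row a, compute MAX(goals_against) over rows sharing a.team_id.
Keep row a if a.goals_against >= that per-group MAX.
  team_id=1: MAX(goals_against) = 6
  team_id=3: MAX(goals_against) = 3
  team_id=6: MAX(goals_against) = 0
  team_id=9: MAX(goals_against) = 4
  team_id=10: MAX(goals_against) = 4

8 | 4 ; 9 | 6 ; 13 | 4 ; 14 | 0 ; 26 | 3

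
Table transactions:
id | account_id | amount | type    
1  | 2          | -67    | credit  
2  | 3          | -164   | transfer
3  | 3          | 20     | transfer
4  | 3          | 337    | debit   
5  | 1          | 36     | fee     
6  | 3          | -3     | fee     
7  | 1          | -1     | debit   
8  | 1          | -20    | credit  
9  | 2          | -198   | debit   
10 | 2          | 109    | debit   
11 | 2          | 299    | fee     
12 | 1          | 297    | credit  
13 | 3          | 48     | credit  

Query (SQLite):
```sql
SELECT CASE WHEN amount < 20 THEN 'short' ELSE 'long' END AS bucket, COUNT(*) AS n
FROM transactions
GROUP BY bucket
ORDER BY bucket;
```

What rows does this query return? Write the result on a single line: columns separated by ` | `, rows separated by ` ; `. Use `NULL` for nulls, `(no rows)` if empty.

Bucket rows by amount < 20 → 'short' else 'long'; count each bucket.

long | 7 ; short | 6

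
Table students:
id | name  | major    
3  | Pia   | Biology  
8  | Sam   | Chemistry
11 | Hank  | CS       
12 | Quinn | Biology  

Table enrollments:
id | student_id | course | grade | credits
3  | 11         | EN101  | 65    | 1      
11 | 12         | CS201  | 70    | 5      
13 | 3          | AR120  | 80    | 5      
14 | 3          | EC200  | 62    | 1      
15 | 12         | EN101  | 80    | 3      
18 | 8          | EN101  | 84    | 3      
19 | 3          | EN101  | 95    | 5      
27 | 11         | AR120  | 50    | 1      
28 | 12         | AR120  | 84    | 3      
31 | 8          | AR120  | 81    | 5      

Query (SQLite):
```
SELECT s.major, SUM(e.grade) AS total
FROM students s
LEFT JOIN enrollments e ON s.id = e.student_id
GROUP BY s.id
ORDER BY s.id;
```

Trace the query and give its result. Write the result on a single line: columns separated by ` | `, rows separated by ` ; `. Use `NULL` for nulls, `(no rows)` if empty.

Biology | 237 ; Chemistry | 165 ; CS | 115 ; Biology | 234

LEFT JOIN keeps every students row; unmatched ones get NULL for enrollments columns.
Group by students.id and compute SUM(e.grade). SUM over an all-NULL group is NULL.
  3: ids {13, 14, 19} → SUM(e.grade)=237
  8: ids {18, 31} → SUM(e.grade)=165
  11: ids {3, 27} → SUM(e.grade)=115
  12: ids {11, 15, 28} → SUM(e.grade)=234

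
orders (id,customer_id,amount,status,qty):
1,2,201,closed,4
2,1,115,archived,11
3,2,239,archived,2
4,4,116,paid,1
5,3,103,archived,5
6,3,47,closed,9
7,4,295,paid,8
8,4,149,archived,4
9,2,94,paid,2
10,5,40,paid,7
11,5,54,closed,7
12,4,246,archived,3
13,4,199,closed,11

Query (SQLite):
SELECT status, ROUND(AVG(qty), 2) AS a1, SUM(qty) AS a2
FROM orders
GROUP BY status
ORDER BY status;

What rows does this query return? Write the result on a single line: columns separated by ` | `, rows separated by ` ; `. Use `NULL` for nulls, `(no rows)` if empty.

Group orders by status.
Per group compute: ROUND(AVG(qty), 2), SUM(qty).
  archived: ids {2, 3, 5, 8, 12} → ROUND(AVG(qty), 2)=5, SUM(qty)=25
  closed: ids {1, 6, 11, 13} → ROUND(AVG(qty), 2)=7.75, SUM(qty)=31
  paid: ids {4, 7, 9, 10} → ROUND(AVG(qty), 2)=4.5, SUM(qty)=18

archived | 5 | 25 ; closed | 7.75 | 31 ; paid | 4.5 | 18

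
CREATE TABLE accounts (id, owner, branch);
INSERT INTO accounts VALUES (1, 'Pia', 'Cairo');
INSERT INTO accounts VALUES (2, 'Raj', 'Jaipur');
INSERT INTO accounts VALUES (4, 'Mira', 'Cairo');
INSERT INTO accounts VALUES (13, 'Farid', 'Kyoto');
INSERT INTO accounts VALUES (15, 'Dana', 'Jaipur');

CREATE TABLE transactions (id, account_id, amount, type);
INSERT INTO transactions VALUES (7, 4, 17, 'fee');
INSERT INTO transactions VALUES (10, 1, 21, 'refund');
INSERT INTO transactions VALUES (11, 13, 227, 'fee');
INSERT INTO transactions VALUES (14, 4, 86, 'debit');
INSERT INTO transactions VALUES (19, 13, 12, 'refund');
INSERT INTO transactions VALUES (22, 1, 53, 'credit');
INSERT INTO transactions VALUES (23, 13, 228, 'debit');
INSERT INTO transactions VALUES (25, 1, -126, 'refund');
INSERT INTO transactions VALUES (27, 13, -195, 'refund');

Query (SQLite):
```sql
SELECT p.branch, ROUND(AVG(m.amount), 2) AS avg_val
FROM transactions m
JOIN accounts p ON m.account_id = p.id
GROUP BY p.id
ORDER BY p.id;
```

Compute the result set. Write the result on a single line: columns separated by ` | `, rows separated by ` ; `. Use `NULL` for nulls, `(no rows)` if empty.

Cairo | -17.33 ; Cairo | 51.5 ; Kyoto | 68

Join each transactions row to its accounts via account_id.
Group joined rows by accounts.id; compute ROUND(AVG(m.amount), 2) per group.
  1: ids {10, 22, 25} → ROUND(AVG(m.amount), 2)=-17.33
  4: ids {7, 14} → ROUND(AVG(m.amount), 2)=51.5
  13: ids {11, 19, 23, 27} → ROUND(AVG(m.amount), 2)=68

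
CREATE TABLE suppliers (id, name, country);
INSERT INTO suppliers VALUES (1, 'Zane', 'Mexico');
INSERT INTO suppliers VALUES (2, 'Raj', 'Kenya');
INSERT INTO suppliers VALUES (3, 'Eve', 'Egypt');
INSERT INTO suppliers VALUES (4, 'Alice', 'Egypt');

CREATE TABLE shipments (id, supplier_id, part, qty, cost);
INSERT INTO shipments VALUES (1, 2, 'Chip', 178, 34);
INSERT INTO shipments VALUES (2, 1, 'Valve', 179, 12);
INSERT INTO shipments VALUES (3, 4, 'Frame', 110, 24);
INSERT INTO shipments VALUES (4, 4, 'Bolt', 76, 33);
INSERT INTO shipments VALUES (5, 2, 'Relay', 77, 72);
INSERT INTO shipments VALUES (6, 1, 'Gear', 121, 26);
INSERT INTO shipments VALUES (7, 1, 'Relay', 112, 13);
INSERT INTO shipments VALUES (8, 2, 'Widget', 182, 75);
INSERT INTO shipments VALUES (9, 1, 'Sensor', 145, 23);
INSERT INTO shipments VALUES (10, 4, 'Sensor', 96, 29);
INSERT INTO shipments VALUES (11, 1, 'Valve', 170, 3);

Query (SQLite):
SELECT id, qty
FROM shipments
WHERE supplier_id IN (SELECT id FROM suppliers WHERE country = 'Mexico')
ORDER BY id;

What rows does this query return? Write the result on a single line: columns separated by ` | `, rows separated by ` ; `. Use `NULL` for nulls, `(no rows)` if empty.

Inner query: suppliers.id where country = 'Mexico'.
Outer: keep shipments rows whose supplier_id is in that set.
Inner query → {1}

2 | 179 ; 6 | 121 ; 7 | 112 ; 9 | 145 ; 11 | 170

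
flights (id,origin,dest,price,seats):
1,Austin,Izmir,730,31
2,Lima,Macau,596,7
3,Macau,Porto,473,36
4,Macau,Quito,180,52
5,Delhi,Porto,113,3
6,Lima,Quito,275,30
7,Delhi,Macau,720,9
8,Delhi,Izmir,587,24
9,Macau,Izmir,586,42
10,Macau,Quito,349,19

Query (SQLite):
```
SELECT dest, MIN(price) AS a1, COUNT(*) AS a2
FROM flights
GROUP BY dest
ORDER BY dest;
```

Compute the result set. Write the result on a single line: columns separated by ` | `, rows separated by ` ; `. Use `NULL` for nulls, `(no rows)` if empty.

Group flights by dest.
Per group compute: MIN(price), COUNT(*).
  Izmir: ids {1, 8, 9} → MIN(price)=586, COUNT(*)=3
  Macau: ids {2, 7} → MIN(price)=596, COUNT(*)=2
  Porto: ids {3, 5} → MIN(price)=113, COUNT(*)=2
  Quito: ids {4, 6, 10} → MIN(price)=180, COUNT(*)=3

Izmir | 586 | 3 ; Macau | 596 | 2 ; Porto | 113 | 2 ; Quito | 180 | 3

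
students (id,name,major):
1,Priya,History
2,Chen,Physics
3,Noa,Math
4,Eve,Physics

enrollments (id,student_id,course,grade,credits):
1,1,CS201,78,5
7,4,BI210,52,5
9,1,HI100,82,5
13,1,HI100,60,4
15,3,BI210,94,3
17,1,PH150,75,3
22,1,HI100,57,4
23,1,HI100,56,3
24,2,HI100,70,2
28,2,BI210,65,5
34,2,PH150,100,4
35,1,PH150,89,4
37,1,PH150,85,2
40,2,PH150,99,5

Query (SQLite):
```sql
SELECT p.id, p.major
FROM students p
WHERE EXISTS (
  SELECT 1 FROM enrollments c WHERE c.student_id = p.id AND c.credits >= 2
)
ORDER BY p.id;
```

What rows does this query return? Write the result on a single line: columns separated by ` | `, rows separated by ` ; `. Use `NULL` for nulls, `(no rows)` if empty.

1 | History ; 2 | Physics ; 3 | Math ; 4 | Physics

For each students row, check whether any enrollments with matching student_id has credits >= 2.
Keep rows where that is true.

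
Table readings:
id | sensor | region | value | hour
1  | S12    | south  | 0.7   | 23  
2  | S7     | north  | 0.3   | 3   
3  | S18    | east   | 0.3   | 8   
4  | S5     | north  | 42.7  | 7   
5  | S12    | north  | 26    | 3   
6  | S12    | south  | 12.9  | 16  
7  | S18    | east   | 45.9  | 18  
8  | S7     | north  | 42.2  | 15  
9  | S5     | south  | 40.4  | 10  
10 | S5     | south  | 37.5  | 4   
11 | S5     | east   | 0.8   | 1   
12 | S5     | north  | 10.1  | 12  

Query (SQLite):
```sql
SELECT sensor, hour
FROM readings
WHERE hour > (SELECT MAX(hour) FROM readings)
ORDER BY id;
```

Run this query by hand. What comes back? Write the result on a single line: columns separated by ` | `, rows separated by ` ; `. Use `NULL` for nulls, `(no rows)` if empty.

Scalar subquery: MAX(hour) over all readings rows = 23.
Keep rows where hour > that value.

(no rows)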